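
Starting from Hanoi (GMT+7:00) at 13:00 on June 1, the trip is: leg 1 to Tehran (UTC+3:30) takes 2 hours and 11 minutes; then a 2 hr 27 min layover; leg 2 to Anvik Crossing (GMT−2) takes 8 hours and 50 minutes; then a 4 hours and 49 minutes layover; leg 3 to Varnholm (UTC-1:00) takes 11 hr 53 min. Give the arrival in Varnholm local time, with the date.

Convert departure to UTC: 13:00 − 7:00 = 06:00 UTC on Jun 1.
Add 2 hours and 11 minutes leg 1 → 08:11 UTC.
Add 2 hours 27 minutes layover in Tehran → 10:38 UTC.
Add 8 hours and 50 minutes leg 2 → 19:28 UTC.
Add 4 hours 49 minutes layover in Anvik Crossing → 00:17 UTC (Jun 2).
Add 11 hours and 53 minutes leg 3 → 12:10 UTC.
Varnholm is UTC−1:00, so local arrival = 12:10 − 1:00 = 11:10 on Jun 2.

11:10 on Jun 2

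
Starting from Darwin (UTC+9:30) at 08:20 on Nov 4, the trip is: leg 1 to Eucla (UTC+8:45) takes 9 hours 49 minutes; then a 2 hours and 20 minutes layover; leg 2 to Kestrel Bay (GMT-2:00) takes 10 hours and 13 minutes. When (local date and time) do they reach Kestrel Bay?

Convert departure to UTC: 08:20 − 9:30 = 22:50 UTC on Nov 3.
Add 9 hours and 49 minutes leg 1 → 08:39 UTC (Nov 4).
Add 2 hours and 20 minutes layover in Eucla → 10:59 UTC.
Add 10 hours and 13 minutes leg 2 → 21:12 UTC.
Kestrel Bay is UTC−2:00, so local arrival = 21:12 − 2:00 = 19:12 on Nov 4.

19:12 on November 4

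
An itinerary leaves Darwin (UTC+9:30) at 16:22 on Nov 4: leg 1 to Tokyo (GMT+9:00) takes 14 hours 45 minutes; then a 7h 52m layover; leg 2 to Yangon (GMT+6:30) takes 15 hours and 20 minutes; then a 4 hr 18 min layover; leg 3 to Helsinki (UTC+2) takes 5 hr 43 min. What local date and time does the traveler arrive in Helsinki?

08:50 on Nov 6

Convert departure to UTC: 16:22 − 9:30 = 06:52 UTC on Nov 4.
Add 14 hours 45 minutes leg 1 → 21:37 UTC.
Add 7 hours and 52 minutes layover in Tokyo → 05:29 UTC (Nov 5).
Add 15 hours 20 minutes leg 2 → 20:49 UTC.
Add 4 hours and 18 minutes layover in Yangon → 01:07 UTC (Nov 6).
Add 5 hours 43 minutes leg 3 → 06:50 UTC.
Helsinki is UTC+2:00, so local arrival = 06:50 + 2:00 = 08:50 on Nov 6.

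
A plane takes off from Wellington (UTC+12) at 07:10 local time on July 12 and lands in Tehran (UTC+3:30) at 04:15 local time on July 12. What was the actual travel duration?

5 hours 35 minutes

Departure in UTC: 07:10 − 12:00 = 19:10 on Jul 11.
Arrival in UTC: 04:15 − 3:30 = 00:45 on Jul 12.
Elapsed = 00:45 − 19:10 (+1 day) = 5 hours 35 minutes.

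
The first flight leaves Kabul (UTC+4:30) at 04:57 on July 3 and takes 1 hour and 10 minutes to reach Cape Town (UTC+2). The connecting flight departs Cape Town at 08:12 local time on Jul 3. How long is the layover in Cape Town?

4 hours 35 minutes

Convert departure to UTC: 04:57 − 4:30 = 00:27 UTC on Jul 3.
Add 1 hour and 10 minutes flight time → 01:37 UTC.
Cape Town is UTC+2:00, so local arrival = 01:37 + 2:00 = 03:37 on Jul 3.
Layover = 08:12 − 03:37 = 4 hours 35 minutes.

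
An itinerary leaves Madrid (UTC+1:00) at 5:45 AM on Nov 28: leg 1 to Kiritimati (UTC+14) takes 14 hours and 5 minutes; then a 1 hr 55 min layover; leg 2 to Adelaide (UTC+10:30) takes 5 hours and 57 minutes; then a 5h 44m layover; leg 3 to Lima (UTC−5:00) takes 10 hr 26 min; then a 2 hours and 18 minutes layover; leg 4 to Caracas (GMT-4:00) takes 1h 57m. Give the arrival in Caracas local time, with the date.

Convert departure to UTC: 5:45 AM − 1:00 = 4:45 AM UTC on Nov 28.
Add 14 hours 5 minutes leg 1 → 6:50 PM UTC.
Add 1 hour and 55 minutes layover in Kiritimati → 8:45 PM UTC.
Add 5 hours 57 minutes leg 2 → 2:42 AM UTC (Nov 29).
Add 5 hours and 44 minutes layover in Adelaide → 8:26 AM UTC.
Add 10 hours and 26 minutes leg 3 → 6:52 PM UTC.
Add 2 hours 18 minutes layover in Lima → 9:10 PM UTC.
Add 1 hour 57 minutes leg 4 → 11:07 PM UTC.
Caracas is UTC−4:00, so local arrival = 11:07 PM − 4:00 = 7:07 PM on Nov 29.

7:07 PM on Nov 29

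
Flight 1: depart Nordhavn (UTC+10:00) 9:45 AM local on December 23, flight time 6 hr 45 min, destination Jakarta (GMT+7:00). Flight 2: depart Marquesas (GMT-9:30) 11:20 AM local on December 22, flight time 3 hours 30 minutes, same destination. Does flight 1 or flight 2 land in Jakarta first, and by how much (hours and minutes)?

the second, by 6 hours 10 minutes

Flight 1 in UTC: 9:45 AM − 10:00 = 11:45 PM on Dec 22.
+6 hours 45 minutes → arrive 6:30 AM UTC on Dec 23.
Flight 2 in UTC: 11:20 AM + 9:30 = 8:50 PM on Dec 22.
+3 hours 30 minutes → arrive 12:20 AM UTC on Dec 23.
Flight 2 lands earlier by 6 hours 10 minutes.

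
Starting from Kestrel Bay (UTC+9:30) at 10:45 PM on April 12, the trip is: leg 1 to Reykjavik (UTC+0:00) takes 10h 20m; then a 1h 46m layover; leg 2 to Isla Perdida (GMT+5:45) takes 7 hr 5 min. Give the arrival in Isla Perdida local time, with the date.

Convert departure to UTC: 10:45 PM − 9:30 = 1:15 PM UTC on Apr 12.
Add 10 hours 20 minutes leg 1 → 11:35 PM UTC.
Add 1 hour and 46 minutes layover in Reykjavik → 1:21 AM UTC (Apr 13).
Add 7 hours and 5 minutes leg 2 → 8:26 AM UTC.
Isla Perdida is UTC+5:45, so local arrival = 8:26 AM + 5:45 = 2:11 PM on Apr 13.

2:11 PM on April 13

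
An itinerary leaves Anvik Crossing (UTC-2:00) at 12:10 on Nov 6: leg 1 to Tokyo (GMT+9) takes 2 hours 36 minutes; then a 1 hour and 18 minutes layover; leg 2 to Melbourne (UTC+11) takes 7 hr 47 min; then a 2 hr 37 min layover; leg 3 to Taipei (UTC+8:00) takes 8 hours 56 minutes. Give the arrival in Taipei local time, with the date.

Convert departure to UTC: 12:10 + 2:00 = 14:10 UTC on Nov 6.
Add 2 hours and 36 minutes leg 1 → 16:46 UTC.
Add 1 hour 18 minutes layover in Tokyo → 18:04 UTC.
Add 7 hours 47 minutes leg 2 → 01:51 UTC (Nov 7).
Add 2 hours and 37 minutes layover in Melbourne → 04:28 UTC.
Add 8 hours and 56 minutes leg 3 → 13:24 UTC.
Taipei is UTC+8:00, so local arrival = 13:24 + 8:00 = 21:24 on Nov 7.

21:24 on Nov 7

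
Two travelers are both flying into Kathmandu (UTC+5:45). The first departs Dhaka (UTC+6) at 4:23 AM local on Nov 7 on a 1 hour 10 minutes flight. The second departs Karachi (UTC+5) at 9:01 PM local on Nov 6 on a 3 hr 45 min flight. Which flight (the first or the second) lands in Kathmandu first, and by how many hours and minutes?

the second, by 3 hours 47 minutes

Flight 1 in UTC: 4:23 AM − 6:00 = 10:23 PM on Nov 6.
+1 hour 10 minutes → arrive 11:33 PM UTC on Nov 6.
Flight 2 in UTC: 9:01 PM − 5:00 = 4:01 PM on Nov 6.
+3 hours 45 minutes → arrive 7:46 PM UTC on Nov 6.
Flight 2 lands earlier by 3 hours 47 minutes.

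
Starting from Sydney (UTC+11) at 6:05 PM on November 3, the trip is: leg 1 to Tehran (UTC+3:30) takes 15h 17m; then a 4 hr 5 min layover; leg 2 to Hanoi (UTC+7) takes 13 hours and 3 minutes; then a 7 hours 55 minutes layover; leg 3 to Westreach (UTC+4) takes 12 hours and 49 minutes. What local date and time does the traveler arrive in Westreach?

4:14 PM on Nov 5

Convert departure to UTC: 6:05 PM − 11:00 = 7:05 AM UTC on Nov 3.
Add 15 hours 17 minutes leg 1 → 10:22 PM UTC.
Add 4 hours 5 minutes layover in Tehran → 2:27 AM UTC (Nov 4).
Add 13 hours and 3 minutes leg 2 → 3:30 PM UTC.
Add 7 hours and 55 minutes layover in Hanoi → 11:25 PM UTC.
Add 12 hours 49 minutes leg 3 → 12:14 PM UTC (Nov 5).
Westreach is UTC+4:00, so local arrival = 12:14 PM + 4:00 = 4:14 PM on Nov 5.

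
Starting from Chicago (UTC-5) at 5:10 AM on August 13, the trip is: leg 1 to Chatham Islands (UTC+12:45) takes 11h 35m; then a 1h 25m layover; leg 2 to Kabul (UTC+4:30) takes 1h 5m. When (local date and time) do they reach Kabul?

Convert departure to UTC: 5:10 AM + 5:00 = 10:10 AM UTC on Aug 13.
Add 11 hours and 35 minutes leg 1 → 9:45 PM UTC.
Add 1 hour and 25 minutes layover in Chatham Islands → 11:10 PM UTC.
Add 1 hour and 5 minutes leg 2 → 12:15 AM UTC (Aug 14).
Kabul is UTC+4:30, so local arrival = 12:15 AM + 4:30 = 4:45 AM on Aug 14.

4:45 AM on August 14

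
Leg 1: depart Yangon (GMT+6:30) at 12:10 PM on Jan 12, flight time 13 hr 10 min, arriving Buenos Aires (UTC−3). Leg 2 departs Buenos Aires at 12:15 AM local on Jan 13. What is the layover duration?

8 hours 25 minutes

Convert departure to UTC: 12:10 PM − 6:30 = 5:40 AM UTC on Jan 12.
Add 13 hours 10 minutes flight time → 6:50 PM UTC.
Buenos Aires is UTC−3:00, so local arrival = 6:50 PM − 3:00 = 3:50 PM on Jan 12.
Layover = 12:15 AM − 3:50 PM (+1 day) = 8 hours 25 minutes.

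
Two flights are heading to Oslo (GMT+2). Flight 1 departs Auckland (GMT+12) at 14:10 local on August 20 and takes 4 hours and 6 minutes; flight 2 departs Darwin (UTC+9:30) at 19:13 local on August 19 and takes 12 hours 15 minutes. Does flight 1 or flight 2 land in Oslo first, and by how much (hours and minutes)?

the second, by 8 hours 18 minutes

Flight 1 in UTC: 14:10 − 12:00 = 02:10 on Aug 20.
+4 hours 6 minutes → arrive 06:16 UTC on Aug 20.
Flight 2 in UTC: 19:13 − 9:30 = 09:43 on Aug 19.
+12 hours and 15 minutes → arrive 21:58 UTC on Aug 19.
Flight 2 lands earlier by 8 hours 18 minutes.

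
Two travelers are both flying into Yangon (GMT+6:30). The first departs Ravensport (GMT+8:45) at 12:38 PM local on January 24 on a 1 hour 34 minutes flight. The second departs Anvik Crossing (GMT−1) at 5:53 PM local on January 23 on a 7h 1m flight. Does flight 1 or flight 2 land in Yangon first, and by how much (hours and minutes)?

Flight 1 in UTC: 12:38 PM − 8:45 = 3:53 AM on Jan 24.
+1 hour 34 minutes → arrive 5:27 AM UTC on Jan 24.
Flight 2 in UTC: 5:53 PM + 1:00 = 6:53 PM on Jan 23.
+7 hours 1 minute → arrive 1:54 AM UTC on Jan 24.
Flight 2 lands earlier by 3 hours 33 minutes.

the second, by 3 hours 33 minutes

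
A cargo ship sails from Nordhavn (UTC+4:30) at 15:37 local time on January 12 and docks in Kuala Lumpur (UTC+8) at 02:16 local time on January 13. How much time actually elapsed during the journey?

7 hours 9 minutes

Kuala Lumpur is 3:30 ahead of Nordhavn.
Clock-face elapsed time (ignoring zones) is 10 hours 39 minutes.
Actual elapsed = 10 hours 39 minutes − 3:30 = 7 hours 9 minutes.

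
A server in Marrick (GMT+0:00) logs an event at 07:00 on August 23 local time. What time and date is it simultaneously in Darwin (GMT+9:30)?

16:30 on Aug 23

Marrick is UTC+0 so that is 07:00 UTC.
Darwin is UTC+9:30: 07:00 + 9:30 = 16:30 on Aug 23.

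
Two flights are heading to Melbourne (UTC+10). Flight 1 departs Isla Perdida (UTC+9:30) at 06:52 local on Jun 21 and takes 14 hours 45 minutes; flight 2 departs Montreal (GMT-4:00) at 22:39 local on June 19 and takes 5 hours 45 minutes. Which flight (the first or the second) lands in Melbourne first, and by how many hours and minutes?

the second, by 27 hours 43 minutes

Flight 1 in UTC: 06:52 − 9:30 = 21:22 on Jun 20.
+14 hours 45 minutes → arrive 12:07 UTC on Jun 21.
Flight 2 in UTC: 22:39 + 4:00 = 02:39 on Jun 20.
+5 hours 45 minutes → arrive 08:24 UTC on Jun 20.
Flight 2 lands earlier by 27 hours 43 minutes.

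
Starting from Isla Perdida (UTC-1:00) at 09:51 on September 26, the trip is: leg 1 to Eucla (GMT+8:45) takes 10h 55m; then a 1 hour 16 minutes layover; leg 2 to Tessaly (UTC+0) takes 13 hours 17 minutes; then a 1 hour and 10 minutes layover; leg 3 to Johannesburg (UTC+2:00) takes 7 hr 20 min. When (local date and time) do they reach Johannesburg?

22:49 on September 27

Convert departure to UTC: 09:51 + 1:00 = 10:51 UTC on Sep 26.
Add 10 hours 55 minutes leg 1 → 21:46 UTC.
Add 1 hour and 16 minutes layover in Eucla → 23:02 UTC.
Add 13 hours and 17 minutes leg 2 → 12:19 UTC (Sep 27).
Add 1 hour and 10 minutes layover in Tessaly → 13:29 UTC.
Add 7 hours and 20 minutes leg 3 → 20:49 UTC.
Johannesburg is UTC+2:00, so local arrival = 20:49 + 2:00 = 22:49 on Sep 27.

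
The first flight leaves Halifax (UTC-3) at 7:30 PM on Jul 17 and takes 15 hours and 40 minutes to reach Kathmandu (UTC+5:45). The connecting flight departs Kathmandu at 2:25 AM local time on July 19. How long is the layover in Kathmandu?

6 hours 30 minutes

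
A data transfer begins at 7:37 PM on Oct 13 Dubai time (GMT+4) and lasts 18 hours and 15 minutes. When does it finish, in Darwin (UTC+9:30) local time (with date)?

Convert start to UTC: 7:37 PM − 4:00 = 3:37 PM UTC on Oct 13.
Add 18 hours and 15 minutes duration → 9:52 AM UTC (Oct 14).
Darwin is UTC+9:30, so local end time = 9:52 AM + 9:30 = 7:22 PM on Oct 14.

7:22 PM on October 14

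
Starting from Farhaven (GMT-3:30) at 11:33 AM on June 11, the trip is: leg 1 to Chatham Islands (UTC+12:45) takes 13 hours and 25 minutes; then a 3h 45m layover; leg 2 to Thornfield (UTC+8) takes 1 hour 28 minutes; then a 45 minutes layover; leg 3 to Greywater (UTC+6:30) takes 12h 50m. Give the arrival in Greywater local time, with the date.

5:46 AM on June 13

Convert departure to UTC: 11:33 AM + 3:30 = 3:03 PM UTC on Jun 11.
Add 13 hours 25 minutes leg 1 → 4:28 AM UTC (Jun 12).
Add 3 hours 45 minutes layover in Chatham Islands → 8:13 AM UTC.
Add 1 hour and 28 minutes leg 2 → 9:41 AM UTC.
Add 45 minutes layover in Thornfield → 10:26 AM UTC.
Add 12 hours 50 minutes leg 3 → 11:16 PM UTC.
Greywater is UTC+6:30, so local arrival = 11:16 PM + 6:30 = 5:46 AM on Jun 13.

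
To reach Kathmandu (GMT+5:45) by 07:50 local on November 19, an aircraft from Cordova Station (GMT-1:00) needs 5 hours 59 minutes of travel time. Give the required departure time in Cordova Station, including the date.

19:06 on Nov 18

Target arrival in UTC: 07:50 − 5:45 = 02:05 on Nov 19.
Subtract 5 hours and 59 minutes → departure 20:06 UTC on Nov 18.
Cordova Station is UTC−1:00: 20:06 − 1:00 = 19:06 on Nov 18.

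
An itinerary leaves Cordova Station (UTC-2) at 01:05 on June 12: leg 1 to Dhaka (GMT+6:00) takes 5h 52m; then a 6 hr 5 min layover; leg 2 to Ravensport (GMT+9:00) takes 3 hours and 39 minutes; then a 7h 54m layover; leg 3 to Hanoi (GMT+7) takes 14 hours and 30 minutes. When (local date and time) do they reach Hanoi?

00:05 on Jun 14

Convert departure to UTC: 01:05 + 2:00 = 03:05 UTC on Jun 12.
Add 5 hours and 52 minutes leg 1 → 08:57 UTC.
Add 6 hours 5 minutes layover in Dhaka → 15:02 UTC.
Add 3 hours 39 minutes leg 2 → 18:41 UTC.
Add 7 hours 54 minutes layover in Ravensport → 02:35 UTC (Jun 13).
Add 14 hours 30 minutes leg 3 → 17:05 UTC.
Hanoi is UTC+7:00, so local arrival = 17:05 + 7:00 = 00:05 on Jun 14.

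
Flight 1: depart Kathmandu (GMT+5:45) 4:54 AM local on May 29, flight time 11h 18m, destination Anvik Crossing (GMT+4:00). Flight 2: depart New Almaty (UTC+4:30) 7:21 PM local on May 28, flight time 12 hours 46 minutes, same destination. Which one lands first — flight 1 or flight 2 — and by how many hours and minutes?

the second, by 6 hours 50 minutes

Flight 1 in UTC: 4:54 AM − 5:45 = 11:09 PM on May 28.
+11 hours and 18 minutes → arrive 10:27 AM UTC on May 29.
Flight 2 in UTC: 7:21 PM − 4:30 = 2:51 PM on May 28.
+12 hours and 46 minutes → arrive 3:37 AM UTC on May 29.
Flight 2 lands earlier by 6 hours 50 minutes.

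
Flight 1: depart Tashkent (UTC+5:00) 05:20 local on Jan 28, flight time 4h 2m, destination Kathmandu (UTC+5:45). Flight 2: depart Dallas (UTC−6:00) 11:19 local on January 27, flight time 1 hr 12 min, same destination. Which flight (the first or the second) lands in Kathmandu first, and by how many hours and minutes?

the second, by 9 hours 51 minutes

Flight 1 in UTC: 05:20 − 5:00 = 00:20 on Jan 28.
+4 hours 2 minutes → arrive 04:22 UTC on Jan 28.
Flight 2 in UTC: 11:19 + 6:00 = 17:19 on Jan 27.
+1 hour 12 minutes → arrive 18:31 UTC on Jan 27.
Flight 2 lands earlier by 9 hours 51 minutes.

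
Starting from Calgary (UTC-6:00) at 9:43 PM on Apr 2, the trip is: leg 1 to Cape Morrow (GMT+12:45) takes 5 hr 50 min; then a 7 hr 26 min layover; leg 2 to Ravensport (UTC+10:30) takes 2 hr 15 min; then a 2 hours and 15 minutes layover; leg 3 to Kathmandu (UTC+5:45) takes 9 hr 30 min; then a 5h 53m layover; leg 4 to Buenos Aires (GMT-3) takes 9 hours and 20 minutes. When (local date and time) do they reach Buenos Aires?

7:12 PM on Apr 4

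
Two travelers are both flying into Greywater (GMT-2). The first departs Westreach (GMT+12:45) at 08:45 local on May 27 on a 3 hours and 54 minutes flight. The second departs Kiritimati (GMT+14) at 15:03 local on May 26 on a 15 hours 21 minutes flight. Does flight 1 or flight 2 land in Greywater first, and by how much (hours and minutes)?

Flight 1 in UTC: 08:45 − 12:45 = 20:00 on May 26.
+3 hours and 54 minutes → arrive 23:54 UTC on May 26.
Flight 2 in UTC: 15:03 − 14:00 = 01:03 on May 26.
+15 hours 21 minutes → arrive 16:24 UTC on May 26.
Flight 2 lands earlier by 7 hours 30 minutes.

the second, by 7 hours 30 minutes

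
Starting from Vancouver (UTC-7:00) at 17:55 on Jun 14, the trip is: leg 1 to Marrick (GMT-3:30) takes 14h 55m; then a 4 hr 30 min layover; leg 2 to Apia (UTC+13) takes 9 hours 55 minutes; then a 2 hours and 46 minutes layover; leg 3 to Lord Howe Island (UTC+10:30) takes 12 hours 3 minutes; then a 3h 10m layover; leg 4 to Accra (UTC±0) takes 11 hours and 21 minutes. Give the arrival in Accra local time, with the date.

Convert departure to UTC: 17:55 + 7:00 = 00:55 UTC on Jun 15.
Add 14 hours 55 minutes leg 1 → 15:50 UTC.
Add 4 hours 30 minutes layover in Marrick → 20:20 UTC.
Add 9 hours and 55 minutes leg 2 → 06:15 UTC (Jun 16).
Add 2 hours and 46 minutes layover in Apia → 09:01 UTC.
Add 12 hours 3 minutes leg 3 → 21:04 UTC.
Add 3 hours 10 minutes layover in Lord Howe Island → 00:14 UTC (Jun 17).
Add 11 hours and 21 minutes leg 4 → 11:35 UTC.
Accra is UTC+0, so local arrival is the same: 11:35 on Jun 17.

11:35 on June 17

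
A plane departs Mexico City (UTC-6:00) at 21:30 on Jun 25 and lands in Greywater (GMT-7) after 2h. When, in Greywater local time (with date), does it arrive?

22:30 on Jun 25

Convert departure to UTC: 21:30 + 6:00 = 03:30 UTC on Jun 26.
Add 2 hours travel time → 05:30 UTC.
Greywater is UTC−7:00, so local arrival = 05:30 − 7:00 = 22:30 on Jun 25.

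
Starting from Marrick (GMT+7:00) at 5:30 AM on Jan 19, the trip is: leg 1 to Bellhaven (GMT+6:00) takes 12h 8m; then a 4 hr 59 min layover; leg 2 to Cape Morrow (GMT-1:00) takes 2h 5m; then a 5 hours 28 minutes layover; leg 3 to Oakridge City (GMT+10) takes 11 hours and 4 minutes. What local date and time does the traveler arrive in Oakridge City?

Convert departure to UTC: 5:30 AM − 7:00 = 10:30 PM UTC on Jan 18.
Add 12 hours 8 minutes leg 1 → 10:38 AM UTC (Jan 19).
Add 4 hours 59 minutes layover in Bellhaven → 3:37 PM UTC.
Add 2 hours and 5 minutes leg 2 → 5:42 PM UTC.
Add 5 hours 28 minutes layover in Cape Morrow → 11:10 PM UTC.
Add 11 hours and 4 minutes leg 3 → 10:14 AM UTC (Jan 20).
Oakridge City is UTC+10:00, so local arrival = 10:14 AM + 10:00 = 8:14 PM on Jan 20.

8:14 PM on January 20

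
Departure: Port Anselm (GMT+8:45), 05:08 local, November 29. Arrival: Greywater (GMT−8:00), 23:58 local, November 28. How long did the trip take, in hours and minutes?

11 hours 35 minutes

Departure in UTC: 05:08 − 8:45 = 20:23 on Nov 28.
Arrival in UTC: 23:58 + 8:00 = 07:58 on Nov 29.
Elapsed = 07:58 − 20:23 (+1 day) = 11 hours 35 minutes.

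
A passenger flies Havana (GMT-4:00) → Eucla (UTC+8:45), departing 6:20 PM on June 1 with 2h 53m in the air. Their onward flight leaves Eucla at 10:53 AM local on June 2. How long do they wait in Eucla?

55 minutes

Convert departure to UTC: 6:20 PM + 4:00 = 10:20 PM UTC on Jun 1.
Add 2 hours and 53 minutes flight time → 1:13 AM UTC (Jun 2).
Eucla is UTC+8:45, so local arrival = 1:13 AM + 8:45 = 9:58 AM on Jun 2.
Layover = 10:53 AM − 9:58 AM = 55 minutes.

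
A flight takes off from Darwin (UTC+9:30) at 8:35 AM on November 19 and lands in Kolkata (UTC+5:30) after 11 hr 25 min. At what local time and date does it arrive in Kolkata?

4:00 PM on November 19

Convert departure to UTC: 8:35 AM − 9:30 = 11:05 PM UTC on Nov 18.
Add 11 hours 25 minutes travel time → 10:30 AM UTC (Nov 19).
Kolkata is UTC+5:30, so local arrival = 10:30 AM + 5:30 = 4:00 PM on Nov 19.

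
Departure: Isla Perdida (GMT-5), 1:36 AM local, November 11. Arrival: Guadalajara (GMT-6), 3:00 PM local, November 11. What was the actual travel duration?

Departure in UTC: 1:36 AM + 5:00 = 6:36 AM on Nov 11.
Arrival in UTC: 3:00 PM + 6:00 = 9:00 PM on Nov 11.
Elapsed = 9:00 PM − 6:36 AM = 14 hours 24 minutes.

14 hours 24 minutes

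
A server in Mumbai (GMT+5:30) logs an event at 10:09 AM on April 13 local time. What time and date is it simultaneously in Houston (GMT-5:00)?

11:39 PM on Apr 12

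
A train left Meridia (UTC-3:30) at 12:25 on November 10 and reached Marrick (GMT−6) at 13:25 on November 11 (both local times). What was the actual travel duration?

Departure in UTC: 12:25 + 3:30 = 15:55 on Nov 10.
Arrival in UTC: 13:25 + 6:00 = 19:25 on Nov 11.
Elapsed = 19:25 − 15:55 (+1 day) = 27 hours 30 minutes.

27 hours 30 minutes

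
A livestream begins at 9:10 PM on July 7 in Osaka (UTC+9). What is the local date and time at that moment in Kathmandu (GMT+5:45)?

5:55 PM on Jul 7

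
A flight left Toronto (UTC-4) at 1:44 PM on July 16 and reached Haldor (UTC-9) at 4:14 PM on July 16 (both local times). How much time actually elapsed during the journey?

Departure in UTC: 1:44 PM + 4:00 = 5:44 PM on Jul 16.
Arrival in UTC: 4:14 PM + 9:00 = 1:14 AM on Jul 17.
Elapsed = 1:14 AM − 5:44 PM (+1 day) = 7 hours 30 minutes.

7 hours 30 minutes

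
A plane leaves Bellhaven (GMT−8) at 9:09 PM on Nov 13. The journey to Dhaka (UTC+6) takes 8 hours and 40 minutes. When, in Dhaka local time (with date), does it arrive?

Convert departure to UTC: 9:09 PM + 8:00 = 5:09 AM UTC on Nov 14.
Add 8 hours and 40 minutes travel time → 1:49 PM UTC.
Dhaka is UTC+6:00, so local arrival = 1:49 PM + 6:00 = 7:49 PM on Nov 14.

7:49 PM on November 14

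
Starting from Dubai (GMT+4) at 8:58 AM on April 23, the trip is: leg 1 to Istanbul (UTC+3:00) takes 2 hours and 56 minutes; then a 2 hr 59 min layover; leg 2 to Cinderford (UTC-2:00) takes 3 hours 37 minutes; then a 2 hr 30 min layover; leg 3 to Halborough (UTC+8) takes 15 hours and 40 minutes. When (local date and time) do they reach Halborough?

Convert departure to UTC: 8:58 AM − 4:00 = 4:58 AM UTC on Apr 23.
Add 2 hours 56 minutes leg 1 → 7:54 AM UTC.
Add 2 hours 59 minutes layover in Istanbul → 10:53 AM UTC.
Add 3 hours and 37 minutes leg 2 → 2:30 PM UTC.
Add 2 hours and 30 minutes layover in Cinderford → 5:00 PM UTC.
Add 15 hours 40 minutes leg 3 → 8:40 AM UTC (Apr 24).
Halborough is UTC+8:00, so local arrival = 8:40 AM + 8:00 = 4:40 PM on Apr 24.

4:40 PM on April 24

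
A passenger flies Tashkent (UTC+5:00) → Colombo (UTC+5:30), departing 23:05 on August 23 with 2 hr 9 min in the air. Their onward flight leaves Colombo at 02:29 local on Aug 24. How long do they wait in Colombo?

45 minutes

Convert departure to UTC: 23:05 − 5:00 = 18:05 UTC on Aug 23.
Add 2 hours 9 minutes flight time → 20:14 UTC.
Colombo is UTC+5:30, so local arrival = 20:14 + 5:30 = 01:44 on Aug 24.
Layover = 02:29 − 01:44 = 45 minutes.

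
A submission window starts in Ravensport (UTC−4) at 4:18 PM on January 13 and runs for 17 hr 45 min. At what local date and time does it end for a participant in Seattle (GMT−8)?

6:03 AM on January 14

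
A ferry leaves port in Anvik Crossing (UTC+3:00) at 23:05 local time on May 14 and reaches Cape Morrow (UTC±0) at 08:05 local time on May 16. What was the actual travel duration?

36 hours

Cape Morrow is 3:00 behind Anvik Crossing.
Clock-face elapsed time (ignoring zones) is 33 hours.
Actual elapsed = 33 hours + 3:00 = 36 hours.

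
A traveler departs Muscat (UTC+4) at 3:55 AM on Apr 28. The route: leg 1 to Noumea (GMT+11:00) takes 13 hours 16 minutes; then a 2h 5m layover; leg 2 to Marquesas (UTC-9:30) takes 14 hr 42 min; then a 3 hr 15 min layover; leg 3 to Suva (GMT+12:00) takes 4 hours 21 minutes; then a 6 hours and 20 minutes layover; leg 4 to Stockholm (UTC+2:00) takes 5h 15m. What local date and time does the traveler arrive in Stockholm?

Convert departure to UTC: 3:55 AM − 4:00 = 11:55 PM UTC on Apr 27.
Add 13 hours 16 minutes leg 1 → 1:11 PM UTC (Apr 28).
Add 2 hours and 5 minutes layover in Noumea → 3:16 PM UTC.
Add 14 hours 42 minutes leg 2 → 5:58 AM UTC (Apr 29).
Add 3 hours 15 minutes layover in Marquesas → 9:13 AM UTC.
Add 4 hours and 21 minutes leg 3 → 1:34 PM UTC.
Add 6 hours 20 minutes layover in Suva → 7:54 PM UTC.
Add 5 hours 15 minutes leg 4 → 1:09 AM UTC (Apr 30).
Stockholm is UTC+2:00, so local arrival = 1:09 AM + 2:00 = 3:09 AM on Apr 30.

3:09 AM on April 30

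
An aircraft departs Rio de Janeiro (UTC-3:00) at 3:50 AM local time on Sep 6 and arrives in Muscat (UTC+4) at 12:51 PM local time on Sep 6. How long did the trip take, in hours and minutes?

Departure in UTC: 3:50 AM + 3:00 = 6:50 AM on Sep 6.
Arrival in UTC: 12:51 PM − 4:00 = 8:51 AM on Sep 6.
Elapsed = 8:51 AM − 6:50 AM = 2 hours 1 minute.

2 hours 1 minute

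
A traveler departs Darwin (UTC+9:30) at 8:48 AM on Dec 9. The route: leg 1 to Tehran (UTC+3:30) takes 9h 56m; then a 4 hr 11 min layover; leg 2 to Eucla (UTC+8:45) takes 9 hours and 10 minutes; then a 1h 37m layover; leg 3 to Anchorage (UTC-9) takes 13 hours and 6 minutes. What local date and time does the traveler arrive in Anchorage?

4:18 AM on December 10

Convert departure to UTC: 8:48 AM − 9:30 = 11:18 PM UTC on Dec 8.
Add 9 hours 56 minutes leg 1 → 9:14 AM UTC (Dec 9).
Add 4 hours 11 minutes layover in Tehran → 1:25 PM UTC.
Add 9 hours and 10 minutes leg 2 → 10:35 PM UTC.
Add 1 hour 37 minutes layover in Eucla → 12:12 AM UTC (Dec 10).
Add 13 hours 6 minutes leg 3 → 1:18 PM UTC.
Anchorage is UTC−9:00, so local arrival = 1:18 PM − 9:00 = 4:18 AM on Dec 10.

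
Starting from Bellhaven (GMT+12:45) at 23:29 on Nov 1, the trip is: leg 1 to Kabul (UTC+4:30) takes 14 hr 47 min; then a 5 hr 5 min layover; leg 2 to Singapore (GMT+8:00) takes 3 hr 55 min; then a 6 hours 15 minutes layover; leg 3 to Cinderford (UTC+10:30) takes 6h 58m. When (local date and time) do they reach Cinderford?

Convert departure to UTC: 23:29 − 12:45 = 10:44 UTC on Nov 1.
Add 14 hours and 47 minutes leg 1 → 01:31 UTC (Nov 2).
Add 5 hours and 5 minutes layover in Kabul → 06:36 UTC.
Add 3 hours 55 minutes leg 2 → 10:31 UTC.
Add 6 hours and 15 minutes layover in Singapore → 16:46 UTC.
Add 6 hours 58 minutes leg 3 → 23:44 UTC.
Cinderford is UTC+10:30, so local arrival = 23:44 + 10:30 = 10:14 on Nov 3.

10:14 on November 3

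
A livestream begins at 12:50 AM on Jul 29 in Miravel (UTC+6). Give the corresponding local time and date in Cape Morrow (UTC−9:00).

9:50 AM on July 28

Cape Morrow is 15:00 behind Miravel.
Shift by the zone difference: 12:50 AM − 15:00 = 9:50 AM on Jul 28 in Cape Morrow.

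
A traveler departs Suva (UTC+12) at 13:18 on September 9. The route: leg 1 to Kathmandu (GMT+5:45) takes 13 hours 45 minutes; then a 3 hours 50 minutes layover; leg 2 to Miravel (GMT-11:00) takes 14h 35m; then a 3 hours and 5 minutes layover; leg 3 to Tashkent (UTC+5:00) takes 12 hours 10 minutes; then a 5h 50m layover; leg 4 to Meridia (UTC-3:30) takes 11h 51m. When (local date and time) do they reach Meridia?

14:54 on Sep 11

Convert departure to UTC: 13:18 − 12:00 = 01:18 UTC on Sep 9.
Add 13 hours and 45 minutes leg 1 → 15:03 UTC.
Add 3 hours and 50 minutes layover in Kathmandu → 18:53 UTC.
Add 14 hours and 35 minutes leg 2 → 09:28 UTC (Sep 10).
Add 3 hours and 5 minutes layover in Miravel → 12:33 UTC.
Add 12 hours and 10 minutes leg 3 → 00:43 UTC (Sep 11).
Add 5 hours and 50 minutes layover in Tashkent → 06:33 UTC.
Add 11 hours 51 minutes leg 4 → 18:24 UTC.
Meridia is UTC−3:30, so local arrival = 18:24 − 3:30 = 14:54 on Sep 11.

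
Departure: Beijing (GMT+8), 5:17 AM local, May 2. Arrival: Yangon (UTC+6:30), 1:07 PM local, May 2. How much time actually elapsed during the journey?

Yangon is 1:30 behind Beijing.
Clock-face elapsed time (ignoring zones) is 7 hours 50 minutes.
Actual elapsed = 7 hours 50 minutes + 1:30 = 9 hours 20 minutes.

9 hours 20 minutes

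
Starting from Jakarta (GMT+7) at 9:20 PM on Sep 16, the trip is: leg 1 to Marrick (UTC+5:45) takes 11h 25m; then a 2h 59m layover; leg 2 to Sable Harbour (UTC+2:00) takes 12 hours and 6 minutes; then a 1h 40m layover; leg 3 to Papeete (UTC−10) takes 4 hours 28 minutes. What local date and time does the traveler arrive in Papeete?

12:58 PM on September 17

Convert departure to UTC: 9:20 PM − 7:00 = 2:20 PM UTC on Sep 16.
Add 11 hours 25 minutes leg 1 → 1:45 AM UTC (Sep 17).
Add 2 hours 59 minutes layover in Marrick → 4:44 AM UTC.
Add 12 hours 6 minutes leg 2 → 4:50 PM UTC.
Add 1 hour and 40 minutes layover in Sable Harbour → 6:30 PM UTC.
Add 4 hours and 28 minutes leg 3 → 10:58 PM UTC.
Papeete is UTC−10:00, so local arrival = 10:58 PM − 10:00 = 12:58 PM on Sep 17.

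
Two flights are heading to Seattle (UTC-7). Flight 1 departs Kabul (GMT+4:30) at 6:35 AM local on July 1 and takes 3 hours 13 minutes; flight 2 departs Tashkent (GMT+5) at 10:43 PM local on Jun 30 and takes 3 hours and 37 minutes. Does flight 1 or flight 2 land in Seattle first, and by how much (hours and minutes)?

Flight 1 in UTC: 6:35 AM − 4:30 = 2:05 AM on Jul 1.
+3 hours 13 minutes → arrive 5:18 AM UTC on Jul 1.
Flight 2 in UTC: 10:43 PM − 5:00 = 5:43 PM on Jun 30.
+3 hours 37 minutes → arrive 9:20 PM UTC on Jun 30.
Flight 2 lands earlier by 7 hours 58 minutes.

the second, by 7 hours 58 minutes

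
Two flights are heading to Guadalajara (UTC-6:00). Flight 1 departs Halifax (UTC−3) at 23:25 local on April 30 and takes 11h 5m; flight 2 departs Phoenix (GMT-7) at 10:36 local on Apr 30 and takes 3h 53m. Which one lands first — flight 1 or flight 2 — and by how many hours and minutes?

the second, by 16 hours 1 minute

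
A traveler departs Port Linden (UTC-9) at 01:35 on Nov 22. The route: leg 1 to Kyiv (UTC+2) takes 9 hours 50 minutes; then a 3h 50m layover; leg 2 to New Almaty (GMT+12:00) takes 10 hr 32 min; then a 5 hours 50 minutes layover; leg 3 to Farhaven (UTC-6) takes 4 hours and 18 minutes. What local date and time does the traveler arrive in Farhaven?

Convert departure to UTC: 01:35 + 9:00 = 10:35 UTC on Nov 22.
Add 9 hours and 50 minutes leg 1 → 20:25 UTC.
Add 3 hours and 50 minutes layover in Kyiv → 00:15 UTC (Nov 23).
Add 10 hours 32 minutes leg 2 → 10:47 UTC.
Add 5 hours 50 minutes layover in New Almaty → 16:37 UTC.
Add 4 hours 18 minutes leg 3 → 20:55 UTC.
Farhaven is UTC−6:00, so local arrival = 20:55 − 6:00 = 14:55 on Nov 23.

14:55 on November 23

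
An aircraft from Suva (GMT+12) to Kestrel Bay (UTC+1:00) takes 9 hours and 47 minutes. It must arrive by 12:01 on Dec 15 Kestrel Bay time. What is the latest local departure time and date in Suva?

Target arrival in UTC: 12:01 − 1:00 = 11:01 on Dec 15.
Subtract 9 hours 47 minutes → departure 01:14 UTC on Dec 15.
Suva is UTC+12:00: 01:14 + 12:00 = 13:14 on Dec 15.

13:14 on Dec 15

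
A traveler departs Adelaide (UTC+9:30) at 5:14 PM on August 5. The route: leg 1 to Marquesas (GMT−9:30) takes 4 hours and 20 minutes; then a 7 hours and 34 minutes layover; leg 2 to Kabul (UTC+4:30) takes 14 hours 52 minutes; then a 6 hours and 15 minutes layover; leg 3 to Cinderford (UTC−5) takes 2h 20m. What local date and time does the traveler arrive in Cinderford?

Convert departure to UTC: 5:14 PM − 9:30 = 7:44 AM UTC on Aug 5.
Add 4 hours 20 minutes leg 1 → 12:04 PM UTC.
Add 7 hours and 34 minutes layover in Marquesas → 7:38 PM UTC.
Add 14 hours 52 minutes leg 2 → 10:30 AM UTC (Aug 6).
Add 6 hours 15 minutes layover in Kabul → 4:45 PM UTC.
Add 2 hours 20 minutes leg 3 → 7:05 PM UTC.
Cinderford is UTC−5:00, so local arrival = 7:05 PM − 5:00 = 2:05 PM on Aug 6.

2:05 PM on August 6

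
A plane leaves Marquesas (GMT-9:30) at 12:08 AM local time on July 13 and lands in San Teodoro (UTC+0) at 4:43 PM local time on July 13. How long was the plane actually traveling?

7 hours 5 minutes

San Teodoro is 9:30 ahead of Marquesas.
Clock-face elapsed time (ignoring zones) is 16 hours 35 minutes.
Actual elapsed = 16 hours 35 minutes − 9:30 = 7 hours 5 minutes.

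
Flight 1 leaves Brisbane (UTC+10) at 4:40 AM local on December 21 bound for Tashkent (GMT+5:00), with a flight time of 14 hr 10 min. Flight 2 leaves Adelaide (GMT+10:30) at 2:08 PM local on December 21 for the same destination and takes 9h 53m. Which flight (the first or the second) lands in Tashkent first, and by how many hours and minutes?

Flight 1 in UTC: 4:40 AM − 10:00 = 6:40 PM on Dec 20.
+14 hours 10 minutes → arrive 8:50 AM UTC on Dec 21.
Flight 2 in UTC: 2:08 PM − 10:30 = 3:38 AM on Dec 21.
+9 hours 53 minutes → arrive 1:31 PM UTC on Dec 21.
Flight 1 lands earlier by 4 hours 41 minutes.

the first, by 4 hours 41 minutes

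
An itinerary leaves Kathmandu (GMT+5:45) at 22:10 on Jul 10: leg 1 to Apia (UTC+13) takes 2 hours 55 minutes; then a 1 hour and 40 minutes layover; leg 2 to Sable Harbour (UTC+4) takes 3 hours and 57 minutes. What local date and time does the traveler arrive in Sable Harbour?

Convert departure to UTC: 22:10 − 5:45 = 16:25 UTC on Jul 10.
Add 2 hours 55 minutes leg 1 → 19:20 UTC.
Add 1 hour 40 minutes layover in Apia → 21:00 UTC.
Add 3 hours 57 minutes leg 2 → 00:57 UTC (Jul 11).
Sable Harbour is UTC+4:00, so local arrival = 00:57 + 4:00 = 04:57 on Jul 11.

04:57 on July 11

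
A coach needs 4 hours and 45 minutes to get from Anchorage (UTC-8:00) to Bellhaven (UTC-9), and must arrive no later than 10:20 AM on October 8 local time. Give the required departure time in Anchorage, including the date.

Target arrival in UTC: 10:20 AM + 9:00 = 7:20 PM on Oct 8.
Subtract 4 hours and 45 minutes → departure 2:35 PM UTC on Oct 8.
Anchorage is UTC−8:00: 2:35 PM − 8:00 = 6:35 AM on Oct 8.

6:35 AM on Oct 8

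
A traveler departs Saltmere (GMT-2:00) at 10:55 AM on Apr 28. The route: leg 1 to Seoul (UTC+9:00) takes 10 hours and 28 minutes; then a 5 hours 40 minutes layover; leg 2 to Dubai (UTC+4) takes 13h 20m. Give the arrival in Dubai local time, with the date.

Convert departure to UTC: 10:55 AM + 2:00 = 12:55 PM UTC on Apr 28.
Add 10 hours 28 minutes leg 1 → 11:23 PM UTC.
Add 5 hours and 40 minutes layover in Seoul → 5:03 AM UTC (Apr 29).
Add 13 hours 20 minutes leg 2 → 6:23 PM UTC.
Dubai is UTC+4:00, so local arrival = 6:23 PM + 4:00 = 10:23 PM on Apr 29.

10:23 PM on Apr 29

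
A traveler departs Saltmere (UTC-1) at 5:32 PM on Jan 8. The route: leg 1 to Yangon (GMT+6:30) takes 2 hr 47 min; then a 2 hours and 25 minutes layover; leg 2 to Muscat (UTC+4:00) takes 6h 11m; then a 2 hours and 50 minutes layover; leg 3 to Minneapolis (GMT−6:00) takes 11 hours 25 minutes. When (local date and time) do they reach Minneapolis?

2:10 PM on January 9

Convert departure to UTC: 5:32 PM + 1:00 = 6:32 PM UTC on Jan 8.
Add 2 hours 47 minutes leg 1 → 9:19 PM UTC.
Add 2 hours and 25 minutes layover in Yangon → 11:44 PM UTC.
Add 6 hours and 11 minutes leg 2 → 5:55 AM UTC (Jan 9).
Add 2 hours 50 minutes layover in Muscat → 8:45 AM UTC.
Add 11 hours 25 minutes leg 3 → 8:10 PM UTC.
Minneapolis is UTC−6:00, so local arrival = 8:10 PM − 6:00 = 2:10 PM on Jan 9.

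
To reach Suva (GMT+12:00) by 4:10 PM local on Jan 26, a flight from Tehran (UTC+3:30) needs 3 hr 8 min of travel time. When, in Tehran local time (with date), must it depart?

Target arrival in UTC: 4:10 PM − 12:00 = 4:10 AM on Jan 26.
Subtract 3 hours and 8 minutes → departure 1:02 AM UTC on Jan 26.
Tehran is UTC+3:30: 1:02 AM + 3:30 = 4:32 AM on Jan 26.

4:32 AM on Jan 26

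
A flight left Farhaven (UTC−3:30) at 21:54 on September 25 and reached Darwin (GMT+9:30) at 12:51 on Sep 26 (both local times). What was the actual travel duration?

Departure in UTC: 21:54 + 3:30 = 01:24 on Sep 26.
Arrival in UTC: 12:51 − 9:30 = 03:21 on Sep 26.
Elapsed = 03:21 − 01:24 = 1 hour 57 minutes.

1 hour 57 minutes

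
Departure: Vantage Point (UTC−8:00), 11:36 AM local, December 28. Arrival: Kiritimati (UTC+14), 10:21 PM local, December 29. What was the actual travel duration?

12 hours 45 minutes

Departure in UTC: 11:36 AM + 8:00 = 7:36 PM on Dec 28.
Arrival in UTC: 10:21 PM − 14:00 = 8:21 AM on Dec 29.
Elapsed = 8:21 AM − 7:36 PM (+1 day) = 12 hours 45 minutes.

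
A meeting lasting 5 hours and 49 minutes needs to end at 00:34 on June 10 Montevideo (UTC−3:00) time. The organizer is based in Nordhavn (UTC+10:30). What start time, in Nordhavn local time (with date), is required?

08:15 on June 10

Target end time in UTC: 00:34 + 3:00 = 03:34 on Jun 10.
Subtract 5 hours 49 minutes → start 21:45 UTC on Jun 9.
Nordhavn is UTC+10:30: 21:45 + 10:30 = 08:15 on Jun 10.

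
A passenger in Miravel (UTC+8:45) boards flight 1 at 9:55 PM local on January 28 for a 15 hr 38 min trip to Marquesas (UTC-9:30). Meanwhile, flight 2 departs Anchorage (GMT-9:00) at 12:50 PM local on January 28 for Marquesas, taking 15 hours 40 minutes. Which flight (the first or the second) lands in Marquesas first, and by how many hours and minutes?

the first, by 8 hours 42 minutes

Flight 1 in UTC: 9:55 PM − 8:45 = 1:10 PM on Jan 28.
+15 hours and 38 minutes → arrive 4:48 AM UTC on Jan 29.
Flight 2 in UTC: 12:50 PM + 9:00 = 9:50 PM on Jan 28.
+15 hours 40 minutes → arrive 1:30 PM UTC on Jan 29.
Flight 1 lands earlier by 8 hours 42 minutes.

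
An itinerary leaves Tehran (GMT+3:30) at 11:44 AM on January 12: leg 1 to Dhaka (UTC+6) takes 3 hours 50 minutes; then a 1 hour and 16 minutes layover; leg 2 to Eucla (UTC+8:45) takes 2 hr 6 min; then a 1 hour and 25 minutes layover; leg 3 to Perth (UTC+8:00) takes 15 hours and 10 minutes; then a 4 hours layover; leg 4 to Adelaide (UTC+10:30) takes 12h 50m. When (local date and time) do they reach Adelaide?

11:21 AM on Jan 14

Convert departure to UTC: 11:44 AM − 3:30 = 8:14 AM UTC on Jan 12.
Add 3 hours and 50 minutes leg 1 → 12:04 PM UTC.
Add 1 hour 16 minutes layover in Dhaka → 1:20 PM UTC.
Add 2 hours and 6 minutes leg 2 → 3:26 PM UTC.
Add 1 hour and 25 minutes layover in Eucla → 4:51 PM UTC.
Add 15 hours and 10 minutes leg 3 → 8:01 AM UTC (Jan 13).
Add 4 hours layover in Perth → 12:01 PM UTC.
Add 12 hours 50 minutes leg 4 → 12:51 AM UTC (Jan 14).
Adelaide is UTC+10:30, so local arrival = 12:51 AM + 10:30 = 11:21 AM on Jan 14.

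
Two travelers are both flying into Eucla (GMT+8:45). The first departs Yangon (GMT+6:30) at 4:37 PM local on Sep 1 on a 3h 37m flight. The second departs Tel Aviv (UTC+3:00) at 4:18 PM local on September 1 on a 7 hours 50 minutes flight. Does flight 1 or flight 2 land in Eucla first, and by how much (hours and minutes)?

the first, by 7 hours 24 minutes

Flight 1 in UTC: 4:37 PM − 6:30 = 10:07 AM on Sep 1.
+3 hours 37 minutes → arrive 1:44 PM UTC on Sep 1.
Flight 2 in UTC: 4:18 PM − 3:00 = 1:18 PM on Sep 1.
+7 hours and 50 minutes → arrive 9:08 PM UTC on Sep 1.
Flight 1 lands earlier by 7 hours 24 minutes.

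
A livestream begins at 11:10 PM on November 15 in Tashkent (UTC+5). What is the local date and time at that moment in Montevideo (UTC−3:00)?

In UTC: 11:10 PM − 5:00 = 6:10 PM on Nov 15.
Montevideo is UTC−3:00: 6:10 PM − 3:00 = 3:10 PM on Nov 15.

3:10 PM on Nov 15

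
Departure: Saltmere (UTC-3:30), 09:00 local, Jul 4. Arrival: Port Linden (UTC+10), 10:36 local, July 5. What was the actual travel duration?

12 hours 6 minutes

Port Linden is 13:30 ahead of Saltmere.
Clock-face elapsed time (ignoring zones) is 25 hours 36 minutes.
Actual elapsed = 25 hours 36 minutes − 13:30 = 12 hours 6 minutes.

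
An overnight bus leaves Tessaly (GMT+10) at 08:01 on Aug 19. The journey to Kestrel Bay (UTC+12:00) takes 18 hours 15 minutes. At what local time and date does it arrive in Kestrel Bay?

Kestrel Bay is 2:00 ahead of Tessaly.
After 18 hours and 15 minutes it is 02:16 (Aug 20) in Tessaly.
Shift by the zone difference: 02:16 + 2:00 = 04:16 on Aug 20 in Kestrel Bay.

04:16 on Aug 20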